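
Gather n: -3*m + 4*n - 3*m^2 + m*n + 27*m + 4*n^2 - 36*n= -3*m^2 + 24*m + 4*n^2 + n*(m - 32)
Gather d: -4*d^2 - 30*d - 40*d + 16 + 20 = -4*d^2 - 70*d + 36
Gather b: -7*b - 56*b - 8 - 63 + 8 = -63*b - 63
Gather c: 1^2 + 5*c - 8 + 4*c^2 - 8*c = 4*c^2 - 3*c - 7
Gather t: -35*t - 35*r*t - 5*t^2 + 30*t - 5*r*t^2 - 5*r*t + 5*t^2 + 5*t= -5*r*t^2 - 40*r*t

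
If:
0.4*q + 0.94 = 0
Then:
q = -2.35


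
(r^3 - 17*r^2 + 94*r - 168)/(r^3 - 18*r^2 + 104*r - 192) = (r - 7)/(r - 8)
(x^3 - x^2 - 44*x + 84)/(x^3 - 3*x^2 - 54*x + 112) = (x - 6)/(x - 8)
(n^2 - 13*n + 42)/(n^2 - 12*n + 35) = (n - 6)/(n - 5)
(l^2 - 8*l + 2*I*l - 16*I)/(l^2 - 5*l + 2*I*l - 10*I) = (l - 8)/(l - 5)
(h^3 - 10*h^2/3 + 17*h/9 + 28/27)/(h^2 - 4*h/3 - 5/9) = (9*h^2 - 33*h + 28)/(3*(3*h - 5))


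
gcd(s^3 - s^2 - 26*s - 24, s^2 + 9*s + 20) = s + 4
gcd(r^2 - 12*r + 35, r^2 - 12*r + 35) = r^2 - 12*r + 35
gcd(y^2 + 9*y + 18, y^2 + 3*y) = y + 3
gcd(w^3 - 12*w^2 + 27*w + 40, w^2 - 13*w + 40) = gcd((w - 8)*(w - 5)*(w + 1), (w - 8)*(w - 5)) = w^2 - 13*w + 40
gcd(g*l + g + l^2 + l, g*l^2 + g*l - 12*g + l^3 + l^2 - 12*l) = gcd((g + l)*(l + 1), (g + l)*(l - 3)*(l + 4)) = g + l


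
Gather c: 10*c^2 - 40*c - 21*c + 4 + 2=10*c^2 - 61*c + 6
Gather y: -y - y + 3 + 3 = 6 - 2*y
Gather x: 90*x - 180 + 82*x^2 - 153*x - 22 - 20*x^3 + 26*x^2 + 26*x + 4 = -20*x^3 + 108*x^2 - 37*x - 198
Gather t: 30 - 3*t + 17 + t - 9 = 38 - 2*t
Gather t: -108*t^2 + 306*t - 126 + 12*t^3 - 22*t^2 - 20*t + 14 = 12*t^3 - 130*t^2 + 286*t - 112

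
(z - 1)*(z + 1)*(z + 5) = z^3 + 5*z^2 - z - 5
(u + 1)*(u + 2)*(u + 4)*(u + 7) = u^4 + 14*u^3 + 63*u^2 + 106*u + 56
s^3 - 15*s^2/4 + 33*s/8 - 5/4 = (s - 2)*(s - 5/4)*(s - 1/2)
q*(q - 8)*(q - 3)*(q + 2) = q^4 - 9*q^3 + 2*q^2 + 48*q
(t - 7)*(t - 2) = t^2 - 9*t + 14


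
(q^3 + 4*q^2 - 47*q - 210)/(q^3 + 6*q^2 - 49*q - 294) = (q + 5)/(q + 7)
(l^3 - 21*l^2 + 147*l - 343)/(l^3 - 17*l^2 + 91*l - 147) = (l - 7)/(l - 3)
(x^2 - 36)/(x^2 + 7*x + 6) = (x - 6)/(x + 1)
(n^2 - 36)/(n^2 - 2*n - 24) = (n + 6)/(n + 4)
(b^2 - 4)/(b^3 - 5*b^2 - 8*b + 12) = (b - 2)/(b^2 - 7*b + 6)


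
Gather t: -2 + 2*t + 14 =2*t + 12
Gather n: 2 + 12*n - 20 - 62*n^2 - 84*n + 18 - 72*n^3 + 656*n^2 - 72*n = -72*n^3 + 594*n^2 - 144*n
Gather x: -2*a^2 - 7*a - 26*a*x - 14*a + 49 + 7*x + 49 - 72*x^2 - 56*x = -2*a^2 - 21*a - 72*x^2 + x*(-26*a - 49) + 98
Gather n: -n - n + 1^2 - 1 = -2*n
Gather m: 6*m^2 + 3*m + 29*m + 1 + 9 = 6*m^2 + 32*m + 10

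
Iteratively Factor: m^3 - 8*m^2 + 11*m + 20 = (m - 5)*(m^2 - 3*m - 4) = (m - 5)*(m - 4)*(m + 1)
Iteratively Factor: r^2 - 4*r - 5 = (r - 5)*(r + 1)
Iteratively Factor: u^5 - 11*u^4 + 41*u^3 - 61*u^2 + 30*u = (u - 5)*(u^4 - 6*u^3 + 11*u^2 - 6*u) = (u - 5)*(u - 2)*(u^3 - 4*u^2 + 3*u) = u*(u - 5)*(u - 2)*(u^2 - 4*u + 3) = u*(u - 5)*(u - 2)*(u - 1)*(u - 3)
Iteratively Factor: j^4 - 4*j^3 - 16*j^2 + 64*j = (j - 4)*(j^3 - 16*j) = (j - 4)*(j + 4)*(j^2 - 4*j) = j*(j - 4)*(j + 4)*(j - 4)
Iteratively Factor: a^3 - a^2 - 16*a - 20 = (a + 2)*(a^2 - 3*a - 10) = (a + 2)^2*(a - 5)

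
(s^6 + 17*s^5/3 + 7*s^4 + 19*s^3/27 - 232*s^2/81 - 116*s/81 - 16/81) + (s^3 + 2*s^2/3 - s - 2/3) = s^6 + 17*s^5/3 + 7*s^4 + 46*s^3/27 - 178*s^2/81 - 197*s/81 - 70/81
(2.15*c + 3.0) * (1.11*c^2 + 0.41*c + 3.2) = 2.3865*c^3 + 4.2115*c^2 + 8.11*c + 9.6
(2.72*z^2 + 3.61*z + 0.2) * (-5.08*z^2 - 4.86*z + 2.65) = -13.8176*z^4 - 31.558*z^3 - 11.3526*z^2 + 8.5945*z + 0.53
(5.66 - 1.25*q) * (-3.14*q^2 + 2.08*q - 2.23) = 3.925*q^3 - 20.3724*q^2 + 14.5603*q - 12.6218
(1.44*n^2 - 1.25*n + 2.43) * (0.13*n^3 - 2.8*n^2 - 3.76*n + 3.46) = 0.1872*n^5 - 4.1945*n^4 - 1.5985*n^3 + 2.8784*n^2 - 13.4618*n + 8.4078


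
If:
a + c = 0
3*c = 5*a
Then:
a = 0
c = 0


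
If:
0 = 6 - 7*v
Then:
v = 6/7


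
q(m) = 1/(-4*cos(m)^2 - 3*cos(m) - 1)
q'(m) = (-8*sin(m)*cos(m) - 3*sin(m))/(-4*cos(m)^2 - 3*cos(m) - 1)^2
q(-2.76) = -0.60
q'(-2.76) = -0.60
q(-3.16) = -0.50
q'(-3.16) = 0.02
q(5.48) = -0.20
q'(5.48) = 0.25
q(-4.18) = -1.97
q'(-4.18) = 3.54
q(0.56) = -0.16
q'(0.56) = -0.13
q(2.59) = -0.74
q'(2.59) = 1.10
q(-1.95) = -2.29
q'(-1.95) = 0.19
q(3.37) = -0.53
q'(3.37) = -0.31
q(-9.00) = -0.63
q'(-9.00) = -0.70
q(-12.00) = -0.16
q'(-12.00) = -0.13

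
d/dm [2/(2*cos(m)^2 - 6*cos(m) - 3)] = 4*(2*cos(m) - 3)*sin(m)/(6*cos(m) - cos(2*m) + 2)^2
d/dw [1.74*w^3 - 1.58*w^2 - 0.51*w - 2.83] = 5.22*w^2 - 3.16*w - 0.51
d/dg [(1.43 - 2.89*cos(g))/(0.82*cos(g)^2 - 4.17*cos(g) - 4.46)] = (-2.3698*cos(g)^2 + 2.3452*cos(g) - 18.8525)*sin(g)/(0.6724*cos(g)^4 - 6.8388*cos(g)^3 + 10.0745*cos(g)^2 + 37.1964*cos(g) + 19.8916)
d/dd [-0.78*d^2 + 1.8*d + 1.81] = 1.8 - 1.56*d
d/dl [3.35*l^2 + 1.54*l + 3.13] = 6.7*l + 1.54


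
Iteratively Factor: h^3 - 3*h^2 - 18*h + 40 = (h + 4)*(h^2 - 7*h + 10) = (h - 2)*(h + 4)*(h - 5)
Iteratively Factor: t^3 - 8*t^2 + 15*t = (t - 5)*(t^2 - 3*t) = t*(t - 5)*(t - 3)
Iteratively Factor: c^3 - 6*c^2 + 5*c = (c - 1)*(c^2 - 5*c) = c*(c - 1)*(c - 5)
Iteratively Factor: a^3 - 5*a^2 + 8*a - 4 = (a - 2)*(a^2 - 3*a + 2) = (a - 2)^2*(a - 1)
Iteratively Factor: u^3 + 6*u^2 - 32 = (u + 4)*(u^2 + 2*u - 8) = (u + 4)^2*(u - 2)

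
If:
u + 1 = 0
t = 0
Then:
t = 0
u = -1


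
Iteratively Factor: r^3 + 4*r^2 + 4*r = (r)*(r^2 + 4*r + 4) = r*(r + 2)*(r + 2)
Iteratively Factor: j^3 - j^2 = (j)*(j^2 - j) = j*(j - 1)*(j)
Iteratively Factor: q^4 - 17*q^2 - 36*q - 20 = (q + 2)*(q^3 - 2*q^2 - 13*q - 10) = (q + 2)^2*(q^2 - 4*q - 5) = (q + 1)*(q + 2)^2*(q - 5)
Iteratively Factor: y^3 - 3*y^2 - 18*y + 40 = (y + 4)*(y^2 - 7*y + 10) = (y - 5)*(y + 4)*(y - 2)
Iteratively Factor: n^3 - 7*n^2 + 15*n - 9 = (n - 1)*(n^2 - 6*n + 9) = (n - 3)*(n - 1)*(n - 3)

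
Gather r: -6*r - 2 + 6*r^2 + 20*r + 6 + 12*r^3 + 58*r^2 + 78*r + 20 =12*r^3 + 64*r^2 + 92*r + 24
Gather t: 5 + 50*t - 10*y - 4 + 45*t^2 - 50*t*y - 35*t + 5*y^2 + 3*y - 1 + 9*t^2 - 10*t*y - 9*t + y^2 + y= 54*t^2 + t*(6 - 60*y) + 6*y^2 - 6*y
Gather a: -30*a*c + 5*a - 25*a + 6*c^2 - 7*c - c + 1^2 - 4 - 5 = a*(-30*c - 20) + 6*c^2 - 8*c - 8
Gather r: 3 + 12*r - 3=12*r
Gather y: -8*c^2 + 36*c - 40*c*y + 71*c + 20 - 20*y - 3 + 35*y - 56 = -8*c^2 + 107*c + y*(15 - 40*c) - 39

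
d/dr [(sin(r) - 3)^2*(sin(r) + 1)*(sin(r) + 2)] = (4*sin(r)^3 - 9*sin(r)^2 - 14*sin(r) + 15)*cos(r)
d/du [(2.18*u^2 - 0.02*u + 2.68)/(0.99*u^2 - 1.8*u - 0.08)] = (-3.9042*u^2 - 5.6552*u + 4.8256)/(0.9801*u^4 - 3.564*u^3 + 3.0816*u^2 + 0.288*u + 0.0064)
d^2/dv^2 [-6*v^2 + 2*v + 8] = -12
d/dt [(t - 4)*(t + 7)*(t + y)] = 3*t^2 + 2*t*y + 6*t + 3*y - 28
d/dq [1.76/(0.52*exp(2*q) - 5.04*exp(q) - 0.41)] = (8.8704 - 1.8304*exp(q))*exp(q)/(-0.52*exp(2*q) + 5.04*exp(q) + 0.41)^2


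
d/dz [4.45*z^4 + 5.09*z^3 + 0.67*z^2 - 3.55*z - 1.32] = 17.8*z^3 + 15.27*z^2 + 1.34*z - 3.55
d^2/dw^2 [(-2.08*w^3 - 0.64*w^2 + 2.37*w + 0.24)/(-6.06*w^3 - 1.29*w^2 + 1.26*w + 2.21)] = (14.485824*w^6 - 426.917304*w^5 + 146.672604*w^4 + 66.442974*w^3 - 326.58732*w^2 + 3.46900200000001*w + 17.320172)/(222.545016*w^9 + 142.120332*w^8 - 108.56187*w^7 - 300.430323*w^6 - 81.086454*w^5 + 96.359085*w^4 + 108.345366*w^3 + 8.375679*w^2 - 18.461898*w - 10.793861)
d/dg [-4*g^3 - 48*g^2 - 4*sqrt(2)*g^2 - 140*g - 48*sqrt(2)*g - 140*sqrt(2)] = -12*g^2 - 96*g - 8*sqrt(2)*g - 140 - 48*sqrt(2)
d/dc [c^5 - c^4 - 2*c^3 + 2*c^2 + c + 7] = 5*c^4 - 4*c^3 - 6*c^2 + 4*c + 1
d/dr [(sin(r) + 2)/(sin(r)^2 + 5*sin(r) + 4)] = (-4*sin(r) + cos(r)^2 - 7)*cos(r)/(sin(r)^2 + 5*sin(r) + 4)^2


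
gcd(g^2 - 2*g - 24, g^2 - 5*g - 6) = g - 6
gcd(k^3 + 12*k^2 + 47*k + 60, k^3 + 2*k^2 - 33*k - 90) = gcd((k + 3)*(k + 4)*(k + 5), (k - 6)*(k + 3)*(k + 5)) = k^2 + 8*k + 15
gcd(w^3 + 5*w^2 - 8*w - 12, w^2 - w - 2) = w^2 - w - 2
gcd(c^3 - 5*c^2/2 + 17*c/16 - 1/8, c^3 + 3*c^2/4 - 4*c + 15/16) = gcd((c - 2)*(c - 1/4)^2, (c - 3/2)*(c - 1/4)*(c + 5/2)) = c - 1/4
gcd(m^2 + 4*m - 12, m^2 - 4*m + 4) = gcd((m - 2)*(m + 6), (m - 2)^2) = m - 2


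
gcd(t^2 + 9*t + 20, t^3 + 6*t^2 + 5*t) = t + 5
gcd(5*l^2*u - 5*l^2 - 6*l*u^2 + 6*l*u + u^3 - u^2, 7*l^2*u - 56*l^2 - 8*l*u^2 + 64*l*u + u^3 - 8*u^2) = -l + u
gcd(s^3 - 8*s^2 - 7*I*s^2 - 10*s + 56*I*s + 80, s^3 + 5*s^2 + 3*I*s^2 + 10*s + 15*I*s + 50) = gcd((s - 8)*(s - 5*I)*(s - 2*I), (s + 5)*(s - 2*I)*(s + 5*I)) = s - 2*I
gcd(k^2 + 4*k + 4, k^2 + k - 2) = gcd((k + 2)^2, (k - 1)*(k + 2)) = k + 2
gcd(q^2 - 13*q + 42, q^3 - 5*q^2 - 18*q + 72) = q - 6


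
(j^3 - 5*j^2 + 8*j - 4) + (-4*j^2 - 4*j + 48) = j^3 - 9*j^2 + 4*j + 44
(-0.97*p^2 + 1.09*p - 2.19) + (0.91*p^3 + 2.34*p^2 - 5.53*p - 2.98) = 0.91*p^3 + 1.37*p^2 - 4.44*p - 5.17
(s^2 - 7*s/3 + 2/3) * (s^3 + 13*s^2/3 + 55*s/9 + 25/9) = s^5 + 2*s^4 - 10*s^3/3 - 232*s^2/27 - 65*s/27 + 50/27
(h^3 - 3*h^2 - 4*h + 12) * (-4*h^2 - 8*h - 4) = -4*h^5 + 4*h^4 + 36*h^3 - 4*h^2 - 80*h - 48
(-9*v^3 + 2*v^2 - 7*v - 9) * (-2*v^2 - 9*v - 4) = 18*v^5 + 77*v^4 + 32*v^3 + 73*v^2 + 109*v + 36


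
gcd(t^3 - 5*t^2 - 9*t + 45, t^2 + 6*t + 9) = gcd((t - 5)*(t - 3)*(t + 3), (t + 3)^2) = t + 3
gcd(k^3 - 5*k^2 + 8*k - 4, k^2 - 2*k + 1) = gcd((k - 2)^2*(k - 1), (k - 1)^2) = k - 1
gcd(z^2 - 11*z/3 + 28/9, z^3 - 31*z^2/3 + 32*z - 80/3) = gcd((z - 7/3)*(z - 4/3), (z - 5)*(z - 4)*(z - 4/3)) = z - 4/3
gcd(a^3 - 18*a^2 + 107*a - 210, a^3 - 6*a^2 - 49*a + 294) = a^2 - 13*a + 42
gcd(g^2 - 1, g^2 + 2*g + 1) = g + 1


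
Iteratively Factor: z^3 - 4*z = (z + 2)*(z^2 - 2*z) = z*(z + 2)*(z - 2)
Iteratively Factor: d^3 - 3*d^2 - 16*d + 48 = (d + 4)*(d^2 - 7*d + 12) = (d - 4)*(d + 4)*(d - 3)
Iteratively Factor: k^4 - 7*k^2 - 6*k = (k + 2)*(k^3 - 2*k^2 - 3*k) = (k + 1)*(k + 2)*(k^2 - 3*k) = k*(k + 1)*(k + 2)*(k - 3)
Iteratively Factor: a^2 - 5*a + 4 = (a - 4)*(a - 1)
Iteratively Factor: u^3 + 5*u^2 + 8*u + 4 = (u + 2)*(u^2 + 3*u + 2) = (u + 1)*(u + 2)*(u + 2)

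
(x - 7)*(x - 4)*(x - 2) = x^3 - 13*x^2 + 50*x - 56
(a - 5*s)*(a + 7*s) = a^2 + 2*a*s - 35*s^2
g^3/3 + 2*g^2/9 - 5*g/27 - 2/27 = (g/3 + 1/3)*(g - 2/3)*(g + 1/3)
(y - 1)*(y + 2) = y^2 + y - 2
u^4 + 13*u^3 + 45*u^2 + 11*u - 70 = (u - 1)*(u + 2)*(u + 5)*(u + 7)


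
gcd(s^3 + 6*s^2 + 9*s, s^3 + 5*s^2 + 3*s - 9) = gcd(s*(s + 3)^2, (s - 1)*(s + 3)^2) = s^2 + 6*s + 9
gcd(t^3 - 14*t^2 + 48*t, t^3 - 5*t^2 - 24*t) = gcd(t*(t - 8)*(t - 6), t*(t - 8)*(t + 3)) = t^2 - 8*t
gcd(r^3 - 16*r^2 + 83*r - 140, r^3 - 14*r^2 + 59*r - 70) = r^2 - 12*r + 35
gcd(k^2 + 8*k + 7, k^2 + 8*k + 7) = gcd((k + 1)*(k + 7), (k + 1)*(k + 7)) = k^2 + 8*k + 7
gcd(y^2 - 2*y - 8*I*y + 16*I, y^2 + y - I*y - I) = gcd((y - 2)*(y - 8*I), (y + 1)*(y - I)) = 1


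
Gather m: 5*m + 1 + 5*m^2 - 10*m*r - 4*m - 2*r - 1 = 5*m^2 + m*(1 - 10*r) - 2*r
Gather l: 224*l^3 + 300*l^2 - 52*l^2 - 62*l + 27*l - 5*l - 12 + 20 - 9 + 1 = 224*l^3 + 248*l^2 - 40*l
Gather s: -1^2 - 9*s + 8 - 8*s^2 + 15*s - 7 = -8*s^2 + 6*s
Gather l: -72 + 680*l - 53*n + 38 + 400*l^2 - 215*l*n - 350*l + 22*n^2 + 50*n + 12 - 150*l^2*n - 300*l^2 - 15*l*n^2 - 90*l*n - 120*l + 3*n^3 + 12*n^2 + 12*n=l^2*(100 - 150*n) + l*(-15*n^2 - 305*n + 210) + 3*n^3 + 34*n^2 + 9*n - 22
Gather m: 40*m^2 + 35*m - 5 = 40*m^2 + 35*m - 5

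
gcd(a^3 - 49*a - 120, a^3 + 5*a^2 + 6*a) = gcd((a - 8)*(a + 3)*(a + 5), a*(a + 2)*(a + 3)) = a + 3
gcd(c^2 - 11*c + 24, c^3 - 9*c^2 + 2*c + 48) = c^2 - 11*c + 24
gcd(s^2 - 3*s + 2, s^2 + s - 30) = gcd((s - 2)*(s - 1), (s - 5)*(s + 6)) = 1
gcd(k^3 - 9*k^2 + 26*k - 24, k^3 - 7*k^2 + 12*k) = k^2 - 7*k + 12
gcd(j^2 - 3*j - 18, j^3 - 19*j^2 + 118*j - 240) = j - 6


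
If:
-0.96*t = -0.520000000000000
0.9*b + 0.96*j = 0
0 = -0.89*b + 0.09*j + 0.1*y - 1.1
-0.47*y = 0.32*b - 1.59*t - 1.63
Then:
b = -0.55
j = 0.51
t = 0.54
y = 5.67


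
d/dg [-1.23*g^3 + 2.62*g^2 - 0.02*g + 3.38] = -3.69*g^2 + 5.24*g - 0.02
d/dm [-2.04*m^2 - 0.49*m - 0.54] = -4.08*m - 0.49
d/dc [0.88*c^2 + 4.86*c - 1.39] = 1.76*c + 4.86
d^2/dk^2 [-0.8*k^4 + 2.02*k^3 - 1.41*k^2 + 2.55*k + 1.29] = -9.6*k^2 + 12.12*k - 2.82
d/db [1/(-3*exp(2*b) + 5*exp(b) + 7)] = (6*exp(b) - 5)*exp(b)/(-3*exp(2*b) + 5*exp(b) + 7)^2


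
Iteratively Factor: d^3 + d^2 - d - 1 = (d - 1)*(d^2 + 2*d + 1) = (d - 1)*(d + 1)*(d + 1)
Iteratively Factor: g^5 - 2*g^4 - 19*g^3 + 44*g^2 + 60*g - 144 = (g + 2)*(g^4 - 4*g^3 - 11*g^2 + 66*g - 72) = (g - 3)*(g + 2)*(g^3 - g^2 - 14*g + 24) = (g - 3)*(g - 2)*(g + 2)*(g^2 + g - 12) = (g - 3)*(g - 2)*(g + 2)*(g + 4)*(g - 3)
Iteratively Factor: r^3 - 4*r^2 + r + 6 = (r + 1)*(r^2 - 5*r + 6) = (r - 2)*(r + 1)*(r - 3)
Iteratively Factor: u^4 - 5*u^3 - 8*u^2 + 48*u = (u)*(u^3 - 5*u^2 - 8*u + 48) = u*(u + 3)*(u^2 - 8*u + 16) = u*(u - 4)*(u + 3)*(u - 4)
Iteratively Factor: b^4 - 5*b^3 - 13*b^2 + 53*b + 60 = (b - 4)*(b^3 - b^2 - 17*b - 15) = (b - 4)*(b + 3)*(b^2 - 4*b - 5) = (b - 5)*(b - 4)*(b + 3)*(b + 1)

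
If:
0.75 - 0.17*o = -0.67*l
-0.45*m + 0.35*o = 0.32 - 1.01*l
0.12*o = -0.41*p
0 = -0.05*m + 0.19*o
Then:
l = -1.45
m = -4.99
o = -1.31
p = 0.38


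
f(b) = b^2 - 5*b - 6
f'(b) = 2*b - 5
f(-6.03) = 60.51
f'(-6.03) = -17.06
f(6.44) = 3.27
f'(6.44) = 7.88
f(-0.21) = -4.91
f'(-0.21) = -5.42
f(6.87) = 6.85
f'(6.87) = 8.74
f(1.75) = -11.69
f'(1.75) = -1.50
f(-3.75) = 26.81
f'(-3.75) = -12.50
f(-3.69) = 26.07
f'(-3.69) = -12.38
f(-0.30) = -4.41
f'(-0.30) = -5.60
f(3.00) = -12.00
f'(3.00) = 1.00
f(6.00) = 0.00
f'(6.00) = 7.00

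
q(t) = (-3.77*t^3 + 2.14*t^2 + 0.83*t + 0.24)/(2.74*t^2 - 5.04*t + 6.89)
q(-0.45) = 0.07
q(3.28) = -5.40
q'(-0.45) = -0.30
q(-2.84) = 2.34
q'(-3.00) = -1.27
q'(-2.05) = -1.14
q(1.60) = -1.44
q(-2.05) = 1.39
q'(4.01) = -1.65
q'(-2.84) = -1.25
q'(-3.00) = -1.27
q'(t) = (5.04 - 5.48*t)*(-3.77*t^3 + 2.14*t^2 + 0.83*t + 0.24)/(2.74*t^2 - 5.04*t + 6.89)^2 + (-11.31*t^2 + 4.28*t + 0.83)/(2.74*t^2 - 5.04*t + 6.89) = (-10.3298*t^4 + 38.0016*t^3 - 90.9857*t^2 + 28.174*t + 6.9283)/(7.5076*t^4 - 27.6192*t^3 + 63.1588*t^2 - 69.4512*t + 47.4721)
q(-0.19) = 0.02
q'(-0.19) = -0.03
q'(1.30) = -2.28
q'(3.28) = -1.87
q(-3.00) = 2.55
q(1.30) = -0.67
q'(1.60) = -2.73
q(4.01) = -6.67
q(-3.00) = 2.55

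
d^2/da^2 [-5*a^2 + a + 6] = -10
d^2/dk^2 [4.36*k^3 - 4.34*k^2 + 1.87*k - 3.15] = 26.16*k - 8.68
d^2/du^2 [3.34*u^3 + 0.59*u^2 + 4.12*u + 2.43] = 20.04*u + 1.18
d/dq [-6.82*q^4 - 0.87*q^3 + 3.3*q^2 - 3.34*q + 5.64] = -27.28*q^3 - 2.61*q^2 + 6.6*q - 3.34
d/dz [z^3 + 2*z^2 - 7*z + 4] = 3*z^2 + 4*z - 7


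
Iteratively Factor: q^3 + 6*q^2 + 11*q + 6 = (q + 2)*(q^2 + 4*q + 3) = (q + 2)*(q + 3)*(q + 1)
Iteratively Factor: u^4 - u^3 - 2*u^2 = (u)*(u^3 - u^2 - 2*u) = u^2*(u^2 - u - 2) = u^2*(u + 1)*(u - 2)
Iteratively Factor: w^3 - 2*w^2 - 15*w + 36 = (w + 4)*(w^2 - 6*w + 9) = (w - 3)*(w + 4)*(w - 3)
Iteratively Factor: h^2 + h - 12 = (h + 4)*(h - 3)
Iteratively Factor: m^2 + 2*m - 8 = (m + 4)*(m - 2)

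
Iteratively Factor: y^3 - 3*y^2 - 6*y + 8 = (y - 1)*(y^2 - 2*y - 8) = (y - 4)*(y - 1)*(y + 2)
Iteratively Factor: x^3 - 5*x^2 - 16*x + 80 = (x - 4)*(x^2 - x - 20) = (x - 4)*(x + 4)*(x - 5)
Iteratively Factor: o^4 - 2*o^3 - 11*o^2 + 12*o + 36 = (o + 2)*(o^3 - 4*o^2 - 3*o + 18) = (o - 3)*(o + 2)*(o^2 - o - 6) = (o - 3)*(o + 2)^2*(o - 3)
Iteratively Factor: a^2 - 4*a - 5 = (a - 5)*(a + 1)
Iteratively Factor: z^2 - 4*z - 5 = (z - 5)*(z + 1)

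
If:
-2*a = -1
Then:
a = 1/2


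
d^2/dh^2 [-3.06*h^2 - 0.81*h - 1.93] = -6.12000000000000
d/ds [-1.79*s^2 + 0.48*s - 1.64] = 0.48 - 3.58*s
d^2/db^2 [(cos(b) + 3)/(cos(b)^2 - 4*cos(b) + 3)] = (8*(cos(b) - 2)^2*(cos(b) + 3)*sin(b)^2 + 2*(-6*cos(b) + cos(3*b) + 1)*(cos(b)^2 - 4*cos(b) + 3) - (cos(b)^2 - 4*cos(b) + 3)^2*cos(b))/(cos(b)^2 - 4*cos(b) + 3)^3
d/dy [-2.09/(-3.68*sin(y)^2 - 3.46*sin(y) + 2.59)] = -(15.3824*sin(y) + 7.2314)*cos(y)/(3.68*sin(y)^2 + 3.46*sin(y) - 2.59)^2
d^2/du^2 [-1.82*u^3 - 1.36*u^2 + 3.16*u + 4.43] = -10.92*u - 2.72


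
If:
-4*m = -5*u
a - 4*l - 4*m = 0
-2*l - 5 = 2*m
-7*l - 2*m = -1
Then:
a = -10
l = 6/5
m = -37/10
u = -74/25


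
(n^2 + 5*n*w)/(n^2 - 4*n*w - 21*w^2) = n*(-n - 5*w)/(-n^2 + 4*n*w + 21*w^2)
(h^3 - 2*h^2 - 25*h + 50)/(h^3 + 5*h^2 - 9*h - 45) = (h^2 - 7*h + 10)/(h^2 - 9)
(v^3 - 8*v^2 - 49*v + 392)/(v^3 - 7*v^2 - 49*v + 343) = (v - 8)/(v - 7)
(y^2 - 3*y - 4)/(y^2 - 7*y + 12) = (y + 1)/(y - 3)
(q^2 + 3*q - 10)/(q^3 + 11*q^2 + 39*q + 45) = (q - 2)/(q^2 + 6*q + 9)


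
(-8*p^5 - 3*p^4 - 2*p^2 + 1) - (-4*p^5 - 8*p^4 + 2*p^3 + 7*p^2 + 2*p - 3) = -4*p^5 + 5*p^4 - 2*p^3 - 9*p^2 - 2*p + 4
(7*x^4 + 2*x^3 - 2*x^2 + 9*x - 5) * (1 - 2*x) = -14*x^5 + 3*x^4 + 6*x^3 - 20*x^2 + 19*x - 5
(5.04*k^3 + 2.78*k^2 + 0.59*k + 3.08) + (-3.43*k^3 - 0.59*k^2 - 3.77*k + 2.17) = 1.61*k^3 + 2.19*k^2 - 3.18*k + 5.25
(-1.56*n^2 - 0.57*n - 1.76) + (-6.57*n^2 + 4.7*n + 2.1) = -8.13*n^2 + 4.13*n + 0.34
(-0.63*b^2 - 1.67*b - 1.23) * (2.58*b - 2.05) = -1.6254*b^3 - 3.0171*b^2 + 0.2501*b + 2.5215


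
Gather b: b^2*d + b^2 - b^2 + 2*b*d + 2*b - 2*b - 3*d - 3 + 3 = b^2*d + 2*b*d - 3*d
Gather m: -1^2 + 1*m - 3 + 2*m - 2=3*m - 6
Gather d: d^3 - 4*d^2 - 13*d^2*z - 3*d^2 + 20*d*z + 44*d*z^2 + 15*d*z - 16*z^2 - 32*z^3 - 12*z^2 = d^3 + d^2*(-13*z - 7) + d*(44*z^2 + 35*z) - 32*z^3 - 28*z^2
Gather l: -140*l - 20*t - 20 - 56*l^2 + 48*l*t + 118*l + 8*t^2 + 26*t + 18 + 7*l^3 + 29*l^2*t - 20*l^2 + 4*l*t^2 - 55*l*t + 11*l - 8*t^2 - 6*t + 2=7*l^3 + l^2*(29*t - 76) + l*(4*t^2 - 7*t - 11)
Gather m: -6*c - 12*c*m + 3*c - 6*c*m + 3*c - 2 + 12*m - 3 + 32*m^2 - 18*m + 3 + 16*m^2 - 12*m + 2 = 48*m^2 + m*(-18*c - 18)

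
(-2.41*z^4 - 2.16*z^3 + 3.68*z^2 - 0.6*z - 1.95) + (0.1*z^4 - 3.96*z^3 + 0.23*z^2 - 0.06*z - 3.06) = -2.31*z^4 - 6.12*z^3 + 3.91*z^2 - 0.66*z - 5.01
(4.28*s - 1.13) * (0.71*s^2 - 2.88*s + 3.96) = 3.0388*s^3 - 13.1287*s^2 + 20.2032*s - 4.4748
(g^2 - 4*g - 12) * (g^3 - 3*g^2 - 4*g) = g^5 - 7*g^4 - 4*g^3 + 52*g^2 + 48*g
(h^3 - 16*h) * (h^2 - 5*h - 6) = h^5 - 5*h^4 - 22*h^3 + 80*h^2 + 96*h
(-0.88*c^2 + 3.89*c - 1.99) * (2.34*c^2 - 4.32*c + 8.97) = -2.0592*c^4 + 12.9042*c^3 - 29.355*c^2 + 43.4901*c - 17.8503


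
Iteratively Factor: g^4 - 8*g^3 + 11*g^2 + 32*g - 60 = (g - 2)*(g^3 - 6*g^2 - g + 30) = (g - 2)*(g + 2)*(g^2 - 8*g + 15) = (g - 3)*(g - 2)*(g + 2)*(g - 5)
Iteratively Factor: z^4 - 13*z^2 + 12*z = (z - 3)*(z^3 + 3*z^2 - 4*z) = (z - 3)*(z - 1)*(z^2 + 4*z) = (z - 3)*(z - 1)*(z + 4)*(z)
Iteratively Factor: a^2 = (a)*(a)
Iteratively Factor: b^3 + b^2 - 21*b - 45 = (b - 5)*(b^2 + 6*b + 9) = (b - 5)*(b + 3)*(b + 3)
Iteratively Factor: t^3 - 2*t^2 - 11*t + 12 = (t - 4)*(t^2 + 2*t - 3) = (t - 4)*(t - 1)*(t + 3)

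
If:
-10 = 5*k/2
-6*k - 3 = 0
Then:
No Solution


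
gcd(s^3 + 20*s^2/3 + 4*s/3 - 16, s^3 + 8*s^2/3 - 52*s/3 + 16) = s^2 + 14*s/3 - 8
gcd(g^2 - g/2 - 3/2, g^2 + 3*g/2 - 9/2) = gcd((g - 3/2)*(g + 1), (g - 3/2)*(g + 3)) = g - 3/2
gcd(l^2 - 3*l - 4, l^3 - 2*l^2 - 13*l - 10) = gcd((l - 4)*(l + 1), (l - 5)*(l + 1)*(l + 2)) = l + 1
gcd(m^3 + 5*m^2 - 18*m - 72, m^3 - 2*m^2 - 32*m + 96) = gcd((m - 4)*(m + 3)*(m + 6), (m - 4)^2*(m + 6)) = m^2 + 2*m - 24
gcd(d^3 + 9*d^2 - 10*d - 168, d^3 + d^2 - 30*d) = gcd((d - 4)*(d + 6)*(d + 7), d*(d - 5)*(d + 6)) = d + 6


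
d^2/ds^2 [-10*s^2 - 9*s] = -20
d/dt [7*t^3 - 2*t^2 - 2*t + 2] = 21*t^2 - 4*t - 2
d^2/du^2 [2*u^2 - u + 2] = 4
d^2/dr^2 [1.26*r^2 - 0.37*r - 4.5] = 2.52000000000000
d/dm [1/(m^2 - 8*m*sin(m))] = 2*(4*m*cos(m) - m + 4*sin(m))/(m^2*(m - 8*sin(m))^2)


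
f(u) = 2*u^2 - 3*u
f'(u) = 4*u - 3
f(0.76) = -1.12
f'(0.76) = 0.04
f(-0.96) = 4.72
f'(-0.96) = -6.84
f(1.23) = -0.66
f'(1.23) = 1.92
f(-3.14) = 29.14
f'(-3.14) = -15.56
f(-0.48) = 1.90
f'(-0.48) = -4.92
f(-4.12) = 46.31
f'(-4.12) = -19.48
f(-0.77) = 3.50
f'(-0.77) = -6.08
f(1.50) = 0.00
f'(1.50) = 3.00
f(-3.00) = 27.00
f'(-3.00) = -15.00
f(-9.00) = 189.00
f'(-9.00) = -39.00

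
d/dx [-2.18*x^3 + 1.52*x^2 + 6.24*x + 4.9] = -6.54*x^2 + 3.04*x + 6.24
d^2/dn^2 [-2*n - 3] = 0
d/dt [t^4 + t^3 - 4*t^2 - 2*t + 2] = 4*t^3 + 3*t^2 - 8*t - 2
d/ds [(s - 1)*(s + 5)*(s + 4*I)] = 3*s^2 + 8*s*(1 + I) - 5 + 16*I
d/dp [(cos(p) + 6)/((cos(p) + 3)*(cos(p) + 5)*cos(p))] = 2*(cos(p)^3 + 13*cos(p)^2 + 48*cos(p) + 45)*sin(p)/((cos(p) + 3)^2*(cos(p) + 5)^2*cos(p)^2)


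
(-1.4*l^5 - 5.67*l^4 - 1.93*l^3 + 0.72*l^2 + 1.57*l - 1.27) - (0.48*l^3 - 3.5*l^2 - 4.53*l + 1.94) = -1.4*l^5 - 5.67*l^4 - 2.41*l^3 + 4.22*l^2 + 6.1*l - 3.21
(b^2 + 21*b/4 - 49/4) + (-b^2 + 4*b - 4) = 37*b/4 - 65/4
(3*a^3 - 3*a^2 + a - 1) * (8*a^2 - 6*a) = 24*a^5 - 42*a^4 + 26*a^3 - 14*a^2 + 6*a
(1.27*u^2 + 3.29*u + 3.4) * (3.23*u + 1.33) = 4.1021*u^3 + 12.3158*u^2 + 15.3577*u + 4.522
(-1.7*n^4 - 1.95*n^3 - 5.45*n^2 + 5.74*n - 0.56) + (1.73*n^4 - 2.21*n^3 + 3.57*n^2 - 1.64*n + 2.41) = 0.03*n^4 - 4.16*n^3 - 1.88*n^2 + 4.1*n + 1.85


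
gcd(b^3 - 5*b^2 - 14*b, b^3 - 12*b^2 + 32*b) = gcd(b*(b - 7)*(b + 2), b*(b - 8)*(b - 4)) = b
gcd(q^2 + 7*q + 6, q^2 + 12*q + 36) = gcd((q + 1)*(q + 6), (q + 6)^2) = q + 6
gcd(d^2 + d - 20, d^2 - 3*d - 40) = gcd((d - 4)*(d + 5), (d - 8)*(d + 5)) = d + 5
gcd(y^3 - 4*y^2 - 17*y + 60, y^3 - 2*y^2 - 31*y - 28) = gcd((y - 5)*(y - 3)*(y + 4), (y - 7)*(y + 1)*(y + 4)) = y + 4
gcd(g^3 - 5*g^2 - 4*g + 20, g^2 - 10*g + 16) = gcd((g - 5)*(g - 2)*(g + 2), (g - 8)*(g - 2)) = g - 2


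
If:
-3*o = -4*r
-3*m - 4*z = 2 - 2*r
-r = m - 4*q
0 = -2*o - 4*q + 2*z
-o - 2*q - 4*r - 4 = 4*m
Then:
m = 58/31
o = -88/31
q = -2/31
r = -66/31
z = -92/31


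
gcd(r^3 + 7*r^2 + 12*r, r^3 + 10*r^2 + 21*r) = r^2 + 3*r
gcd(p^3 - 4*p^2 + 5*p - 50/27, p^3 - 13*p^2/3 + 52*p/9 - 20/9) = p^2 - 7*p/3 + 10/9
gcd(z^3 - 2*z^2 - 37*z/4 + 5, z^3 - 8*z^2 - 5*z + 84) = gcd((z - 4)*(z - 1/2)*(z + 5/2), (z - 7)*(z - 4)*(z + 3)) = z - 4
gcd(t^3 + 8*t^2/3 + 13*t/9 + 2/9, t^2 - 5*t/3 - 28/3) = 1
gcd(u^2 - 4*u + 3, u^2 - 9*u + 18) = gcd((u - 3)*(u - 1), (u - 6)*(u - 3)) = u - 3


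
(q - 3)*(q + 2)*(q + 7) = q^3 + 6*q^2 - 13*q - 42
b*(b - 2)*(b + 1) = b^3 - b^2 - 2*b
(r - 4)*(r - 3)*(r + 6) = r^3 - r^2 - 30*r + 72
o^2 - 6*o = o*(o - 6)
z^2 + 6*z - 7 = (z - 1)*(z + 7)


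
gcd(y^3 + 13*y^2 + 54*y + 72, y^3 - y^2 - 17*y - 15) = y + 3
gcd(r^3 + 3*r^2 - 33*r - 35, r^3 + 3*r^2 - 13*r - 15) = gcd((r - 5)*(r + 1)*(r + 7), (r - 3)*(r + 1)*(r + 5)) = r + 1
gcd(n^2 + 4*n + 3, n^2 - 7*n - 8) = n + 1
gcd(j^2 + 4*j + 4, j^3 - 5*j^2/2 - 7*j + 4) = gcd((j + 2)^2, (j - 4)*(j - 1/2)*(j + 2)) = j + 2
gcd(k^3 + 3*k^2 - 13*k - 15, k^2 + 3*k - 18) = k - 3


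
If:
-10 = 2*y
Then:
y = -5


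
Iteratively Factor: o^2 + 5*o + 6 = (o + 2)*(o + 3)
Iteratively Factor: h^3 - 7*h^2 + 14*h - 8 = (h - 1)*(h^2 - 6*h + 8) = (h - 4)*(h - 1)*(h - 2)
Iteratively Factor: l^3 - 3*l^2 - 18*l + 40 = (l + 4)*(l^2 - 7*l + 10) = (l - 5)*(l + 4)*(l - 2)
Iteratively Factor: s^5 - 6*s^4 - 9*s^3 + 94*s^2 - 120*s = (s - 3)*(s^4 - 3*s^3 - 18*s^2 + 40*s) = (s - 5)*(s - 3)*(s^3 + 2*s^2 - 8*s) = (s - 5)*(s - 3)*(s + 4)*(s^2 - 2*s) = (s - 5)*(s - 3)*(s - 2)*(s + 4)*(s)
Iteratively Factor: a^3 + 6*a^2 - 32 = (a + 4)*(a^2 + 2*a - 8) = (a - 2)*(a + 4)*(a + 4)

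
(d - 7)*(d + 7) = d^2 - 49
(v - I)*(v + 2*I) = v^2 + I*v + 2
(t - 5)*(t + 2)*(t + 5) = t^3 + 2*t^2 - 25*t - 50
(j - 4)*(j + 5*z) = j^2 + 5*j*z - 4*j - 20*z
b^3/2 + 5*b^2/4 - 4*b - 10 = (b/2 + sqrt(2))*(b + 5/2)*(b - 2*sqrt(2))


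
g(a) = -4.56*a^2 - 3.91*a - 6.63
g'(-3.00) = 23.45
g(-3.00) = -35.94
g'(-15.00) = 132.89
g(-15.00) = -973.98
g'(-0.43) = 0.01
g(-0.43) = -5.79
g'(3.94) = -39.84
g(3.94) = -92.82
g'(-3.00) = 23.45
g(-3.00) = -35.94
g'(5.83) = -57.08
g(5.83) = -184.41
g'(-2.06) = 14.88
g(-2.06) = -17.93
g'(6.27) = -61.09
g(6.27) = -210.41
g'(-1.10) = 6.12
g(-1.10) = -7.85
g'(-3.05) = 23.91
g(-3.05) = -37.12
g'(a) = -9.12*a - 3.91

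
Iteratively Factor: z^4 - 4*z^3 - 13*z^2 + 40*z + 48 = (z + 1)*(z^3 - 5*z^2 - 8*z + 48) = (z - 4)*(z + 1)*(z^2 - z - 12) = (z - 4)^2*(z + 1)*(z + 3)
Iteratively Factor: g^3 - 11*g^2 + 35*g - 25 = (g - 5)*(g^2 - 6*g + 5) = (g - 5)^2*(g - 1)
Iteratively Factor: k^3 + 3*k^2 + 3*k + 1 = (k + 1)*(k^2 + 2*k + 1) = (k + 1)^2*(k + 1)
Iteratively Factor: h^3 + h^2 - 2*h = (h - 1)*(h^2 + 2*h) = (h - 1)*(h + 2)*(h)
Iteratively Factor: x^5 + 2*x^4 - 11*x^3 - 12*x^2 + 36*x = (x - 2)*(x^4 + 4*x^3 - 3*x^2 - 18*x) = (x - 2)^2*(x^3 + 6*x^2 + 9*x) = (x - 2)^2*(x + 3)*(x^2 + 3*x) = (x - 2)^2*(x + 3)^2*(x)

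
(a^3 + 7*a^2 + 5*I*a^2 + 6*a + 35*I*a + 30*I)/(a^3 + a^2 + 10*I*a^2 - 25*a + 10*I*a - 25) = (a + 6)/(a + 5*I)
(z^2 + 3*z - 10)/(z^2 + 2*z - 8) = (z + 5)/(z + 4)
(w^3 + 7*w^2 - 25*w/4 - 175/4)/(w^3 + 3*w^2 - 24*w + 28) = (w^2 - 25/4)/(w^2 - 4*w + 4)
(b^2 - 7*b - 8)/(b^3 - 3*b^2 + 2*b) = (b^2 - 7*b - 8)/(b*(b^2 - 3*b + 2))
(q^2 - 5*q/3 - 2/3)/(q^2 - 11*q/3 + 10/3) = (3*q + 1)/(3*q - 5)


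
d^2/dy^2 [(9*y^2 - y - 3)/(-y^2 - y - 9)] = 4*(5*y^3 + 126*y^2 - 9*y - 381)/(y^6 + 3*y^5 + 30*y^4 + 55*y^3 + 270*y^2 + 243*y + 729)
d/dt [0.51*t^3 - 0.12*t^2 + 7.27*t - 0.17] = 1.53*t^2 - 0.24*t + 7.27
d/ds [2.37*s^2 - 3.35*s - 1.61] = 4.74*s - 3.35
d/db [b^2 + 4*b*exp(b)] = 4*b*exp(b) + 2*b + 4*exp(b)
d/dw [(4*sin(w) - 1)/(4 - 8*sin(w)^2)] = 2*(-sin(w) - cos(2*w) + 2)*cos(w)/(cos(4*w) + 1)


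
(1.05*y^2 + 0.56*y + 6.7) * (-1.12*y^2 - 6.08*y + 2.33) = -1.176*y^4 - 7.0112*y^3 - 8.4623*y^2 - 39.4312*y + 15.611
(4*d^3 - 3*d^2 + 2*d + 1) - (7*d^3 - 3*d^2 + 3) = -3*d^3 + 2*d - 2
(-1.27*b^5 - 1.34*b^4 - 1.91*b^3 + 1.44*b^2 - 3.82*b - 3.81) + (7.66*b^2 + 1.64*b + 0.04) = -1.27*b^5 - 1.34*b^4 - 1.91*b^3 + 9.1*b^2 - 2.18*b - 3.77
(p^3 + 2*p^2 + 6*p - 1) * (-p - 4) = -p^4 - 6*p^3 - 14*p^2 - 23*p + 4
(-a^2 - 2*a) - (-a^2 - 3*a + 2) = a - 2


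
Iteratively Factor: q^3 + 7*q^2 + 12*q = (q)*(q^2 + 7*q + 12) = q*(q + 3)*(q + 4)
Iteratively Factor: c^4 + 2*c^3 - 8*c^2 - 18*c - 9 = (c - 3)*(c^3 + 5*c^2 + 7*c + 3) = (c - 3)*(c + 3)*(c^2 + 2*c + 1) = (c - 3)*(c + 1)*(c + 3)*(c + 1)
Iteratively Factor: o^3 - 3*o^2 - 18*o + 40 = (o - 5)*(o^2 + 2*o - 8) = (o - 5)*(o + 4)*(o - 2)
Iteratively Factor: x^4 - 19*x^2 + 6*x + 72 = (x - 3)*(x^3 + 3*x^2 - 10*x - 24) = (x - 3)*(x + 2)*(x^2 + x - 12) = (x - 3)*(x + 2)*(x + 4)*(x - 3)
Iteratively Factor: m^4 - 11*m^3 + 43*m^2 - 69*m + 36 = (m - 4)*(m^3 - 7*m^2 + 15*m - 9) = (m - 4)*(m - 1)*(m^2 - 6*m + 9) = (m - 4)*(m - 3)*(m - 1)*(m - 3)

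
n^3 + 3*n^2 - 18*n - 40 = (n - 4)*(n + 2)*(n + 5)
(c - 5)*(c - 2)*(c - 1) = c^3 - 8*c^2 + 17*c - 10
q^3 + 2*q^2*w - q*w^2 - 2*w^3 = (q - w)*(q + w)*(q + 2*w)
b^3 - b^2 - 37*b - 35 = (b - 7)*(b + 1)*(b + 5)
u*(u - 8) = u^2 - 8*u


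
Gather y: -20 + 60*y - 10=60*y - 30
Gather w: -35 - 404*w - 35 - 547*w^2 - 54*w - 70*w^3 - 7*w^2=-70*w^3 - 554*w^2 - 458*w - 70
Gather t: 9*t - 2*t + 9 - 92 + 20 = 7*t - 63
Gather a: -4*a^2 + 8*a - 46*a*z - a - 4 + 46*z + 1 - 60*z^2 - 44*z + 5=-4*a^2 + a*(7 - 46*z) - 60*z^2 + 2*z + 2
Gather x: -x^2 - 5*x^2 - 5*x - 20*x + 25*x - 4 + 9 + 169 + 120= 294 - 6*x^2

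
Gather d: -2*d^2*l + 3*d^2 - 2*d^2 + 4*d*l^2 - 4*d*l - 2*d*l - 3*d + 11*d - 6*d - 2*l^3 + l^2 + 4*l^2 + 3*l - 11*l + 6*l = d^2*(1 - 2*l) + d*(4*l^2 - 6*l + 2) - 2*l^3 + 5*l^2 - 2*l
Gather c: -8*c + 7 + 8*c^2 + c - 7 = 8*c^2 - 7*c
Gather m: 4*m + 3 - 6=4*m - 3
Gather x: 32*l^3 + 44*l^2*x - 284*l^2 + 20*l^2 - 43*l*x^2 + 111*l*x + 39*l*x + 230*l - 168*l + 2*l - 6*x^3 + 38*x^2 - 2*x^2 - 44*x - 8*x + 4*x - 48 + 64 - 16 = 32*l^3 - 264*l^2 + 64*l - 6*x^3 + x^2*(36 - 43*l) + x*(44*l^2 + 150*l - 48)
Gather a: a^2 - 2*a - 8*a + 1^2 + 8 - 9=a^2 - 10*a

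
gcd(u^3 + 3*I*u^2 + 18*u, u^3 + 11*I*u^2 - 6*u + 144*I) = u^2 + 3*I*u + 18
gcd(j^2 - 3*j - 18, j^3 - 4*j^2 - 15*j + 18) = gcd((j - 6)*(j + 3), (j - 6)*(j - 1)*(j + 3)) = j^2 - 3*j - 18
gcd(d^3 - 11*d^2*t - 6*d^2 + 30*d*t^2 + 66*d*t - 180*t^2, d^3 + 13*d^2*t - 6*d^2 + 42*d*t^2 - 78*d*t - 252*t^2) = d - 6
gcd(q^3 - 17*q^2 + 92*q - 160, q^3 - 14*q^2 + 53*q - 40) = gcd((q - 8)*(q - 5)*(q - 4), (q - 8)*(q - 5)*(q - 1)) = q^2 - 13*q + 40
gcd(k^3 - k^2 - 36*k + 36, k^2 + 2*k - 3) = k - 1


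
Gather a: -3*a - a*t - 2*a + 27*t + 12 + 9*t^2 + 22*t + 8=a*(-t - 5) + 9*t^2 + 49*t + 20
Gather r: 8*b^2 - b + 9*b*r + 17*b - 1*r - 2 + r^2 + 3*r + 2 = 8*b^2 + 16*b + r^2 + r*(9*b + 2)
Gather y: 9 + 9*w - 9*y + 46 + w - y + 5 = 10*w - 10*y + 60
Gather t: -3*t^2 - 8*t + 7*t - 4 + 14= -3*t^2 - t + 10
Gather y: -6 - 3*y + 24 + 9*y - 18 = 6*y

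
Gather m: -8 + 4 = -4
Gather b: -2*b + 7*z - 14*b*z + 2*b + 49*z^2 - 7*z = -14*b*z + 49*z^2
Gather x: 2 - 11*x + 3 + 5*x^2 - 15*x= 5*x^2 - 26*x + 5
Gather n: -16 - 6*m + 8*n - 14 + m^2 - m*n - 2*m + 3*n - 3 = m^2 - 8*m + n*(11 - m) - 33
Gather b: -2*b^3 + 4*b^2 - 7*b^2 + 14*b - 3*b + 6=-2*b^3 - 3*b^2 + 11*b + 6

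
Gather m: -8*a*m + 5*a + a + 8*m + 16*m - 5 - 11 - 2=6*a + m*(24 - 8*a) - 18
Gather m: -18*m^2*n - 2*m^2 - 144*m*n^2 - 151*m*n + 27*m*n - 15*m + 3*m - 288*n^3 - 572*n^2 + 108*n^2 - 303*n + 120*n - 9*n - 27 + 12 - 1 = m^2*(-18*n - 2) + m*(-144*n^2 - 124*n - 12) - 288*n^3 - 464*n^2 - 192*n - 16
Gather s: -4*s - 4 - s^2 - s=-s^2 - 5*s - 4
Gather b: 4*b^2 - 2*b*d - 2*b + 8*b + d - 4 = 4*b^2 + b*(6 - 2*d) + d - 4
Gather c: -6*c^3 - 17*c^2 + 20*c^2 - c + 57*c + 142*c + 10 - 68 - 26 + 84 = -6*c^3 + 3*c^2 + 198*c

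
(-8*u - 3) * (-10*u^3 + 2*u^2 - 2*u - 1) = 80*u^4 + 14*u^3 + 10*u^2 + 14*u + 3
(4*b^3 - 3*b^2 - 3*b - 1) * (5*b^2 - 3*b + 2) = 20*b^5 - 27*b^4 + 2*b^3 - 2*b^2 - 3*b - 2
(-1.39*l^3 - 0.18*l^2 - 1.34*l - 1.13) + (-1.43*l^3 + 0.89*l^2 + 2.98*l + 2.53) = -2.82*l^3 + 0.71*l^2 + 1.64*l + 1.4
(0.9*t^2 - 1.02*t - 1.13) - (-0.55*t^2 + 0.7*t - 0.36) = 1.45*t^2 - 1.72*t - 0.77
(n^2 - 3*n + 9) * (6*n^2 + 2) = 6*n^4 - 18*n^3 + 56*n^2 - 6*n + 18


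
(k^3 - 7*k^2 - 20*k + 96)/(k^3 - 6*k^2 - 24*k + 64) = (k - 3)/(k - 2)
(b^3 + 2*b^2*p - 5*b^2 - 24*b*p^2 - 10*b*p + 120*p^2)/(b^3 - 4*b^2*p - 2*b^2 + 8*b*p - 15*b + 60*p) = (b + 6*p)/(b + 3)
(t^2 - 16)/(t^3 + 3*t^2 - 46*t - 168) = (t - 4)/(t^2 - t - 42)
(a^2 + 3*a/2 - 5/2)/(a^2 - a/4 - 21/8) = 4*(-2*a^2 - 3*a + 5)/(-8*a^2 + 2*a + 21)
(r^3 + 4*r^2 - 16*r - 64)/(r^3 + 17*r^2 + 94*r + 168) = (r^2 - 16)/(r^2 + 13*r + 42)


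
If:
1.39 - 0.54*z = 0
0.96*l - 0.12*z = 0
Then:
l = 0.32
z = 2.57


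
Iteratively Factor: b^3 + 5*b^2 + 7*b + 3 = (b + 1)*(b^2 + 4*b + 3) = (b + 1)^2*(b + 3)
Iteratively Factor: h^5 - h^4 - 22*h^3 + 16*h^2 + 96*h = (h + 4)*(h^4 - 5*h^3 - 2*h^2 + 24*h) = (h + 2)*(h + 4)*(h^3 - 7*h^2 + 12*h) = (h - 4)*(h + 2)*(h + 4)*(h^2 - 3*h) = h*(h - 4)*(h + 2)*(h + 4)*(h - 3)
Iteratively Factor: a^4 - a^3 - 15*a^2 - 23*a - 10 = (a + 1)*(a^3 - 2*a^2 - 13*a - 10) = (a + 1)^2*(a^2 - 3*a - 10) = (a - 5)*(a + 1)^2*(a + 2)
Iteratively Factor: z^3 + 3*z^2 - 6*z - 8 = (z + 4)*(z^2 - z - 2) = (z - 2)*(z + 4)*(z + 1)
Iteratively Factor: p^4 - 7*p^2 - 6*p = (p + 1)*(p^3 - p^2 - 6*p) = (p - 3)*(p + 1)*(p^2 + 2*p) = (p - 3)*(p + 1)*(p + 2)*(p)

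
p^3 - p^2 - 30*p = p*(p - 6)*(p + 5)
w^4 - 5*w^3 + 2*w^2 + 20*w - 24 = (w - 3)*(w - 2)^2*(w + 2)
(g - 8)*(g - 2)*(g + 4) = g^3 - 6*g^2 - 24*g + 64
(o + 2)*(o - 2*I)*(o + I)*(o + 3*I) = o^4 + 2*o^3 + 2*I*o^3 + 5*o^2 + 4*I*o^2 + 10*o + 6*I*o + 12*I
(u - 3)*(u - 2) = u^2 - 5*u + 6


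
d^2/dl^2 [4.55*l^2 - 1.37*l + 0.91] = 9.10000000000000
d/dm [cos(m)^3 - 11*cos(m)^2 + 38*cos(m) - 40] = (-3*cos(m)^2 + 22*cos(m) - 38)*sin(m)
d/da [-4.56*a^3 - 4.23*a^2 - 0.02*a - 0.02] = -13.68*a^2 - 8.46*a - 0.02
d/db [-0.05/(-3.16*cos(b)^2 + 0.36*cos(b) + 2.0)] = (0.316*cos(b) - 0.018)*sin(b)/(-3.16*cos(b)^2 + 0.36*cos(b) + 2.0)^2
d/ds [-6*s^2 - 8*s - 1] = -12*s - 8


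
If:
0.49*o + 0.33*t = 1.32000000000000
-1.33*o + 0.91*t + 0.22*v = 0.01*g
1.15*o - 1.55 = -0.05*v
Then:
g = 33.6574440052701*v + 2.61923583662714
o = 1.34782608695652 - 0.0434782608695652*v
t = 0.0645586297760211*v + 1.99868247694335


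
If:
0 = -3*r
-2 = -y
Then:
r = 0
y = 2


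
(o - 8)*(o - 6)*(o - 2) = o^3 - 16*o^2 + 76*o - 96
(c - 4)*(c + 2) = c^2 - 2*c - 8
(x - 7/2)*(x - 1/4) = x^2 - 15*x/4 + 7/8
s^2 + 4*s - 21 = (s - 3)*(s + 7)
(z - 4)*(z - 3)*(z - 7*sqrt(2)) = z^3 - 7*sqrt(2)*z^2 - 7*z^2 + 12*z + 49*sqrt(2)*z - 84*sqrt(2)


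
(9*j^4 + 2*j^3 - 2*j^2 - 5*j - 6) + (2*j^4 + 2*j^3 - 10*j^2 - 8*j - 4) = 11*j^4 + 4*j^3 - 12*j^2 - 13*j - 10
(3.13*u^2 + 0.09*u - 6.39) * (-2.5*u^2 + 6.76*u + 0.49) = -7.825*u^4 + 20.9338*u^3 + 18.1171*u^2 - 43.1523*u - 3.1311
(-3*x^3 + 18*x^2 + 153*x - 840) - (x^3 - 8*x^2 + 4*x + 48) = -4*x^3 + 26*x^2 + 149*x - 888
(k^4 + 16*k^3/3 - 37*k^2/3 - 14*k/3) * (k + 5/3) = k^5 + 7*k^4 - 31*k^3/9 - 227*k^2/9 - 70*k/9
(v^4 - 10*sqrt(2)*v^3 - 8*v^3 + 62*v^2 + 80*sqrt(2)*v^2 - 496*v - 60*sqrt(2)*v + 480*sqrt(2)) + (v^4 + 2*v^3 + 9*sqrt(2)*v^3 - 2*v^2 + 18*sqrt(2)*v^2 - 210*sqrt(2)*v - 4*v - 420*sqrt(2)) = 2*v^4 - 6*v^3 - sqrt(2)*v^3 + 60*v^2 + 98*sqrt(2)*v^2 - 500*v - 270*sqrt(2)*v + 60*sqrt(2)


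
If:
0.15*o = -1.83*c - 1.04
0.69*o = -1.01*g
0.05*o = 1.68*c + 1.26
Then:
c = -0.70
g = -1.11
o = 1.63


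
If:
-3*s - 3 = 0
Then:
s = -1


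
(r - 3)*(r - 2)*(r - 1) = r^3 - 6*r^2 + 11*r - 6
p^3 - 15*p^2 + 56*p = p*(p - 8)*(p - 7)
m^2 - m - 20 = (m - 5)*(m + 4)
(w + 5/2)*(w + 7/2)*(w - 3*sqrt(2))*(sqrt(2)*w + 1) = sqrt(2)*w^4 - 5*w^3 + 6*sqrt(2)*w^3 - 30*w^2 + 23*sqrt(2)*w^2/4 - 175*w/4 - 18*sqrt(2)*w - 105*sqrt(2)/4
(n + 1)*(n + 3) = n^2 + 4*n + 3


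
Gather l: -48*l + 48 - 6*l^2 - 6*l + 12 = -6*l^2 - 54*l + 60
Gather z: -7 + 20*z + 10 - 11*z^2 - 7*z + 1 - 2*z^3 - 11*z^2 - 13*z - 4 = -2*z^3 - 22*z^2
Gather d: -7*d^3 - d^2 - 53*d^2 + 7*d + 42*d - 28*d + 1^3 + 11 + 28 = -7*d^3 - 54*d^2 + 21*d + 40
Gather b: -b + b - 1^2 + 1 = 0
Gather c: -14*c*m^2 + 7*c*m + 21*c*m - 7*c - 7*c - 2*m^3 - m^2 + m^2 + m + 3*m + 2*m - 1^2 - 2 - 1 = c*(-14*m^2 + 28*m - 14) - 2*m^3 + 6*m - 4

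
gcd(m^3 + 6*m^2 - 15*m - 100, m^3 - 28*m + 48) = m - 4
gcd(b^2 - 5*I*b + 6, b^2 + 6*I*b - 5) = b + I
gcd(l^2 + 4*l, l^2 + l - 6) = 1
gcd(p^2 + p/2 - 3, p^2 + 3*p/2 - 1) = p + 2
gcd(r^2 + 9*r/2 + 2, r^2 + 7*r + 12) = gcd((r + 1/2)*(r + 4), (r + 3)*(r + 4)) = r + 4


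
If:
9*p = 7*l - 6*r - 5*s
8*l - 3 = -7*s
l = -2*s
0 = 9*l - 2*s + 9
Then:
No Solution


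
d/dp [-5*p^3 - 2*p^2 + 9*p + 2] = -15*p^2 - 4*p + 9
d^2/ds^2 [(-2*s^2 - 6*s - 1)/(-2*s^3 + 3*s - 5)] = 2*(8*s^6 + 72*s^5 + 60*s^4 - 104*s^3 - 378*s^2 - 30*s + 149)/(8*s^9 - 36*s^7 + 60*s^6 + 54*s^5 - 180*s^4 + 123*s^3 + 135*s^2 - 225*s + 125)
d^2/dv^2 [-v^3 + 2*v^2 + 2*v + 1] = 4 - 6*v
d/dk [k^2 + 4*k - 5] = 2*k + 4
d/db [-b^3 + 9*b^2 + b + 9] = -3*b^2 + 18*b + 1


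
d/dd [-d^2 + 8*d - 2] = 8 - 2*d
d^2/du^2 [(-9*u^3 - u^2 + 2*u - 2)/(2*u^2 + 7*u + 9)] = 2*(-257*u^3 - 1671*u^2 - 2379*u - 269)/(8*u^6 + 84*u^5 + 402*u^4 + 1099*u^3 + 1809*u^2 + 1701*u + 729)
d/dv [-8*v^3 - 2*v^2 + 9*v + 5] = -24*v^2 - 4*v + 9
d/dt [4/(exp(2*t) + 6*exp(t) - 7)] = 8*(-exp(t) - 3)*exp(t)/(exp(2*t) + 6*exp(t) - 7)^2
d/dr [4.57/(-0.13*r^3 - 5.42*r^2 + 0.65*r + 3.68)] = (1.7823*r^2 + 49.5388*r - 2.9705)/(0.13*r^3 + 5.42*r^2 - 0.65*r - 3.68)^2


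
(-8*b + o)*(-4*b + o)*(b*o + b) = 32*b^3*o + 32*b^3 - 12*b^2*o^2 - 12*b^2*o + b*o^3 + b*o^2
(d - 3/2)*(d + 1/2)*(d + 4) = d^3 + 3*d^2 - 19*d/4 - 3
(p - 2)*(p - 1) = p^2 - 3*p + 2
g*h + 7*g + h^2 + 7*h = (g + h)*(h + 7)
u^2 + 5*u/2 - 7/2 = (u - 1)*(u + 7/2)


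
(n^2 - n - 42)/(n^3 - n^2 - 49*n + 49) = (n + 6)/(n^2 + 6*n - 7)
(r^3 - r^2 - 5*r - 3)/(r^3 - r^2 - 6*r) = (r^2 + 2*r + 1)/(r*(r + 2))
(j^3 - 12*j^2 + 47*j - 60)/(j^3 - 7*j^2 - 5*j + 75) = (j^2 - 7*j + 12)/(j^2 - 2*j - 15)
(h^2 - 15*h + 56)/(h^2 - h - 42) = (h - 8)/(h + 6)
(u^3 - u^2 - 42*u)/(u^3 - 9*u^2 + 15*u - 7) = u*(u + 6)/(u^2 - 2*u + 1)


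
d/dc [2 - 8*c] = -8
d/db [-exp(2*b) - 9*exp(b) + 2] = (-2*exp(b) - 9)*exp(b)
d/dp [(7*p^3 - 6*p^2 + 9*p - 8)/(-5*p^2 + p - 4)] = (-35*p^4 + 14*p^3 - 45*p^2 - 32*p - 28)/(25*p^4 - 10*p^3 + 41*p^2 - 8*p + 16)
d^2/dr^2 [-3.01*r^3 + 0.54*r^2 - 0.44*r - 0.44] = 1.08 - 18.06*r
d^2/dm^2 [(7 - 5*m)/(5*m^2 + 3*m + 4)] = 2*(-(5*m - 7)*(10*m + 3)^2 + 5*(15*m - 4)*(5*m^2 + 3*m + 4))/(5*m^2 + 3*m + 4)^3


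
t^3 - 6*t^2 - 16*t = t*(t - 8)*(t + 2)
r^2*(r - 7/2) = r^3 - 7*r^2/2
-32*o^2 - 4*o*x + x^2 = (-8*o + x)*(4*o + x)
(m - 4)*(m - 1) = m^2 - 5*m + 4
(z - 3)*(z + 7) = z^2 + 4*z - 21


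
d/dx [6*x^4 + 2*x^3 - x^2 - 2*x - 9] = 24*x^3 + 6*x^2 - 2*x - 2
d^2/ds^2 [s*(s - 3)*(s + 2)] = 6*s - 2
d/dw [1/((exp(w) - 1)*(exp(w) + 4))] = (-2*exp(w) - 3)*exp(w)/(exp(4*w) + 6*exp(3*w) + exp(2*w) - 24*exp(w) + 16)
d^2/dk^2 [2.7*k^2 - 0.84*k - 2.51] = 5.40000000000000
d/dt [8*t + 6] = 8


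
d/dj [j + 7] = 1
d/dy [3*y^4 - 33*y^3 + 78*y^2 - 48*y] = 12*y^3 - 99*y^2 + 156*y - 48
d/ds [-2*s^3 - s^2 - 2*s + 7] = -6*s^2 - 2*s - 2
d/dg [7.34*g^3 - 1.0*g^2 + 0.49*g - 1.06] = 22.02*g^2 - 2.0*g + 0.49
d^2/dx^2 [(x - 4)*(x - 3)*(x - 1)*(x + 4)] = 12*x^2 - 24*x - 26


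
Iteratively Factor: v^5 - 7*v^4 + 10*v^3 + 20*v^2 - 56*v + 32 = (v + 2)*(v^4 - 9*v^3 + 28*v^2 - 36*v + 16) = (v - 4)*(v + 2)*(v^3 - 5*v^2 + 8*v - 4) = (v - 4)*(v - 2)*(v + 2)*(v^2 - 3*v + 2) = (v - 4)*(v - 2)^2*(v + 2)*(v - 1)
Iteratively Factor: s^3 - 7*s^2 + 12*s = (s)*(s^2 - 7*s + 12) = s*(s - 3)*(s - 4)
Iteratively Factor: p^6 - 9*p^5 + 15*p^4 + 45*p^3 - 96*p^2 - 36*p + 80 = (p + 2)*(p^5 - 11*p^4 + 37*p^3 - 29*p^2 - 38*p + 40) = (p - 1)*(p + 2)*(p^4 - 10*p^3 + 27*p^2 - 2*p - 40) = (p - 4)*(p - 1)*(p + 2)*(p^3 - 6*p^2 + 3*p + 10) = (p - 4)*(p - 1)*(p + 1)*(p + 2)*(p^2 - 7*p + 10) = (p - 5)*(p - 4)*(p - 1)*(p + 1)*(p + 2)*(p - 2)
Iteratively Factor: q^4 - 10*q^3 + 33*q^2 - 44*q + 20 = (q - 2)*(q^3 - 8*q^2 + 17*q - 10) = (q - 2)^2*(q^2 - 6*q + 5) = (q - 2)^2*(q - 1)*(q - 5)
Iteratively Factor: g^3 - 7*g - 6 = (g + 1)*(g^2 - g - 6) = (g - 3)*(g + 1)*(g + 2)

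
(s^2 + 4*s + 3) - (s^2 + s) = 3*s + 3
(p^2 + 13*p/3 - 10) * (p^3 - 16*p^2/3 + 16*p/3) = p^5 - p^4 - 250*p^3/9 + 688*p^2/9 - 160*p/3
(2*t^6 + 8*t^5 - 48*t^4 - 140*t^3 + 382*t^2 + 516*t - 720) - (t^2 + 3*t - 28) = 2*t^6 + 8*t^5 - 48*t^4 - 140*t^3 + 381*t^2 + 513*t - 692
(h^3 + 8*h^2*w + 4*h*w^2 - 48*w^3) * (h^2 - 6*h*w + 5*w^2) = h^5 + 2*h^4*w - 39*h^3*w^2 - 32*h^2*w^3 + 308*h*w^4 - 240*w^5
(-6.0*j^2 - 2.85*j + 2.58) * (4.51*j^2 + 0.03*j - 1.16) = -27.06*j^4 - 13.0335*j^3 + 18.5103*j^2 + 3.3834*j - 2.9928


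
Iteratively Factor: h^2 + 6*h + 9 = (h + 3)*(h + 3)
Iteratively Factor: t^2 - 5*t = (t - 5)*(t)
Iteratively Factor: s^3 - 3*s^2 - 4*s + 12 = (s - 2)*(s^2 - s - 6) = (s - 3)*(s - 2)*(s + 2)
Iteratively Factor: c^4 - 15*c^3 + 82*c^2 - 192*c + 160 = (c - 4)*(c^3 - 11*c^2 + 38*c - 40) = (c - 4)^2*(c^2 - 7*c + 10) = (c - 4)^2*(c - 2)*(c - 5)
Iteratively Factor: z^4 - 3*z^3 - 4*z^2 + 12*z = (z - 3)*(z^3 - 4*z) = (z - 3)*(z - 2)*(z^2 + 2*z) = z*(z - 3)*(z - 2)*(z + 2)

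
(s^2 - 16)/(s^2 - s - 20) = (s - 4)/(s - 5)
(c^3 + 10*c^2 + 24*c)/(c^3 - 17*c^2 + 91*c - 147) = c*(c^2 + 10*c + 24)/(c^3 - 17*c^2 + 91*c - 147)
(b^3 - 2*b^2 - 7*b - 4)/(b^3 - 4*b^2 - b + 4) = (b + 1)/(b - 1)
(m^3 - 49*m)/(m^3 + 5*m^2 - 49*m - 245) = m/(m + 5)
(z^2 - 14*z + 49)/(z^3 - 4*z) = (z^2 - 14*z + 49)/(z*(z^2 - 4))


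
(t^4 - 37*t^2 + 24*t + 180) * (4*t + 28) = 4*t^5 + 28*t^4 - 148*t^3 - 940*t^2 + 1392*t + 5040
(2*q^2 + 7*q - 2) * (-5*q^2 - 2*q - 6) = -10*q^4 - 39*q^3 - 16*q^2 - 38*q + 12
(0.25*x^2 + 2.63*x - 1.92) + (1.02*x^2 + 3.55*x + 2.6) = 1.27*x^2 + 6.18*x + 0.68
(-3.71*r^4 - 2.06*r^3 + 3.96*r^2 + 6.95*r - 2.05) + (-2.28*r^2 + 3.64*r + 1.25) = -3.71*r^4 - 2.06*r^3 + 1.68*r^2 + 10.59*r - 0.8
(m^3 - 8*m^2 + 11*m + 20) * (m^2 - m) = m^5 - 9*m^4 + 19*m^3 + 9*m^2 - 20*m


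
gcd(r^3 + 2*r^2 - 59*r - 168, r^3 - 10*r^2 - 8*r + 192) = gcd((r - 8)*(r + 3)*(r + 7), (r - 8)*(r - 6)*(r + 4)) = r - 8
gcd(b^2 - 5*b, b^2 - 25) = b - 5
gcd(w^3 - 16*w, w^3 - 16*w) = w^3 - 16*w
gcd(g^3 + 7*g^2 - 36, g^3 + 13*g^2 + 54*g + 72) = g^2 + 9*g + 18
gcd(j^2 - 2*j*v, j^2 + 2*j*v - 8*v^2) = -j + 2*v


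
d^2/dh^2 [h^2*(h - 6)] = 6*h - 12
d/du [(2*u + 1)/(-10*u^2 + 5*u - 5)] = (4*u^2 + 4*u - 3)/(5*(4*u^4 - 4*u^3 + 5*u^2 - 2*u + 1))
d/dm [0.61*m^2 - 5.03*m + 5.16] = 1.22*m - 5.03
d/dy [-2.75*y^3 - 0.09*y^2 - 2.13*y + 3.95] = -8.25*y^2 - 0.18*y - 2.13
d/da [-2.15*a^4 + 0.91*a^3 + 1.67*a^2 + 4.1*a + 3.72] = -8.6*a^3 + 2.73*a^2 + 3.34*a + 4.1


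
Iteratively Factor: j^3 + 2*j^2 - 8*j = (j - 2)*(j^2 + 4*j) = (j - 2)*(j + 4)*(j)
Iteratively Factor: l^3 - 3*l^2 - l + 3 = (l + 1)*(l^2 - 4*l + 3) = (l - 3)*(l + 1)*(l - 1)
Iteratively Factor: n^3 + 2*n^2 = (n + 2)*(n^2) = n*(n + 2)*(n)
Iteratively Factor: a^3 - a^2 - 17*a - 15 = (a + 1)*(a^2 - 2*a - 15) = (a - 5)*(a + 1)*(a + 3)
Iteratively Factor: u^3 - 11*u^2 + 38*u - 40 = (u - 5)*(u^2 - 6*u + 8) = (u - 5)*(u - 4)*(u - 2)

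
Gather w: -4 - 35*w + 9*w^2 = 9*w^2 - 35*w - 4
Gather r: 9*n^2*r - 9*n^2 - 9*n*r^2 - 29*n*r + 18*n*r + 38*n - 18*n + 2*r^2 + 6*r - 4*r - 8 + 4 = -9*n^2 + 20*n + r^2*(2 - 9*n) + r*(9*n^2 - 11*n + 2) - 4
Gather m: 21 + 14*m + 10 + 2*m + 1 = 16*m + 32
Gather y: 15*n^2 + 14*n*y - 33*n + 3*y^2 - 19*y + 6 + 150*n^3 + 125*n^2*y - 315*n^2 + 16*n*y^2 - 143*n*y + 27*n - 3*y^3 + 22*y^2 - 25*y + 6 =150*n^3 - 300*n^2 - 6*n - 3*y^3 + y^2*(16*n + 25) + y*(125*n^2 - 129*n - 44) + 12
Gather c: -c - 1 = -c - 1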